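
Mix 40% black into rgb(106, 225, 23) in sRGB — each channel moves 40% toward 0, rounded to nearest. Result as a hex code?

#40870E

Lerp each channel 40% toward 0:
  R: 106 + 0.4×(0−106) = 106 − 42.4 = 63.6 → 64
  G: 225 − 90 = 135 → 135
  B: 23 + 0.4×(0−23) = 23 − 9.2 = 13.8 → 14
rgb(64, 135, 14) = #40870E.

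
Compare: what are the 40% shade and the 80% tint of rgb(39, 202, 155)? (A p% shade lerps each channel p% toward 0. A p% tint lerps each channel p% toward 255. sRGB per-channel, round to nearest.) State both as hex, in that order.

40% shade:
  R: 39 − 15.6 = 23.4 → 23
  G: 202 + 0.4×(0−202) = 202 − 80.8 = 121.2 → 121
  B: 155 + 0.4×(0−155) = 155 − 62 = 93 → 93
  → #17795D
80% tint:
  R: 39 + 0.8×(255−39) = 39 + 172.8 = 211.8 → 212
  G: 202 + 0.8×(255−202) = 202 + 42.4 = 244.4 → 244
  B: 155 + 80 = 235 → 235
  → #D4F4EB

#17795D, #D4F4EB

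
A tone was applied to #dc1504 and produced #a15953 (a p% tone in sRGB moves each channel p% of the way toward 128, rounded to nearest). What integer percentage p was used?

#dc1504 is rgb(220, 21, 4); #a15953 is rgb(161, 89, 83).
On the B channel (widest range): 83 ≈ 4 + (p/100)(128 − 4), so p ≈ 100×(83 − 4)/(128 − 4) = 7900/124 = 63.71.
p = 64 reproduces all three channels after rounding.

64%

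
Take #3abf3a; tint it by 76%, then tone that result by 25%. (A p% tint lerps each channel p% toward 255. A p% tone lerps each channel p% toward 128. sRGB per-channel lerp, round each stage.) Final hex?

#bcd4bc

#3abf3a is rgb(58, 191, 58).
Per channel, c → c + 0.76(255 − c):
  R: 58 + 149.72 = 207.72 → 208
  G: 191 + 0.76×(255−191) = 191 + 48.64 = 239.64 → 240
  B: 58 + 149.72 = 207.72 → 208
After the tint: rgb(208, 240, 208) = #d0f0d0.
Lerp each channel 25% toward 128:
  R: 208 − 20 = 188 → 188
  G: 240 − 28 = 212 → 212
  B: 208 − 20 = 188 → 188
rgb(188, 212, 188) = #bcd4bc.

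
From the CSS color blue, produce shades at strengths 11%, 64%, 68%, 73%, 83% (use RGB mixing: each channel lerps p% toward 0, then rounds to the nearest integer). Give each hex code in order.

#0000e3, #00005c, #000052, #000045, #00002b

CSS blue is rgb(0, 0, 255).
11%: (0→0, 0→0, 255 − 28.05 = 226.95→227) → #0000e3
64%: (0→0, 0→0, 255 − 163.2 = 91.8→92) → #00005c
68%: (0→0, 0→0, 255 − 173.4 = 81.6→82) → #000052
73%: (0→0, 0→0, 255 − 186.15 = 68.85→69) → #000045
83%: (0→0, 0→0, 255 − 211.65 = 43.35→43) → #00002b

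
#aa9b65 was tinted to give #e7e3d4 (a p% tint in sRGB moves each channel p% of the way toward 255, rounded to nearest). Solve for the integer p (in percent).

#aa9b65 is rgb(170, 155, 101); #e7e3d4 is rgb(231, 227, 212).
On the B channel (widest range): 212 ≈ 101 + (p/100)(255 − 101), so p ≈ 100×(212 − 101)/(255 − 101) = 11100/154 = 72.08.
p = 72 reproduces all three channels after rounding.

72%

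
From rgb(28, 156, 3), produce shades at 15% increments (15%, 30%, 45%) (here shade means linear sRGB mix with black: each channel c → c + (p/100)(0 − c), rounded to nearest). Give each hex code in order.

15%: (28 − 4.2 = 23.8→24, 156 − 23.4 = 132.6→133, 3→3) → #188503
30%: (28 − 8.4 = 19.6→20, 156 − 46.8 = 109.2→109, 3 − 0.9 = 2.1→2) → #146D02
45%: (28 − 12.6 = 15.4→15, 156 − 70.2 = 85.8→86, 3 − 1.35 = 1.65→2) → #0F5602

#188503, #146D02, #0F5602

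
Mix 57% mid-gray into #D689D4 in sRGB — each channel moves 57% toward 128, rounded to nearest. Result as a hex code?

#A584A4

#D689D4 is rgb(214, 137, 212).
A 57% tone moves each channel 57% toward 128:
  R: 214 − 49.02 = 164.98 → 165
  G: 137 − 5.13 = 131.87 → 132
  B: 212 + 0.57×(128−212) = 212 − 47.88 = 164.12 → 164
rgb(165, 132, 164) = #A584A4.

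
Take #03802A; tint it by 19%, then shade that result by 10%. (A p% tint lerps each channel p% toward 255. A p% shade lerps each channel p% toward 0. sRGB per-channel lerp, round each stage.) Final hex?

#2E894A

#03802A is rgb(3, 128, 42).
Lerp each channel 19% toward 255:
  R: 3 + 47.88 = 50.88 → 51
  G: 128 + 24.13 = 152.13 → 152
  B: 42 + 0.19×(255−42) = 42 + 40.47 = 82.47 → 82
After the tint: rgb(51, 152, 82) = #339852.
Per channel, c → c + 0.1(0 − c):
  R: 51 + 0.1×(0−51) = 51 − 5.1 = 45.9 → 46
  G: 152 + 0.1×(0−152) = 152 − 15.2 = 136.8 → 137
  B: 82 + 0.1×(0−82) = 82 − 8.2 = 73.8 → 74
rgb(46, 137, 74) = #2E894A.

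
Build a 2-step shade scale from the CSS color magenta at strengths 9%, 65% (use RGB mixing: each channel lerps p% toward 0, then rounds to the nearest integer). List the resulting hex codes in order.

CSS magenta is rgb(255, 0, 255).
9%: (255 − 22.95 = 232.05→232, 0→0, 255 − 22.95 = 232.05→232) → #e800e8
65%: (255 − 165.75 = 89.25→89, 0→0, 255 − 165.75 = 89.25→89) → #590059

#e800e8, #590059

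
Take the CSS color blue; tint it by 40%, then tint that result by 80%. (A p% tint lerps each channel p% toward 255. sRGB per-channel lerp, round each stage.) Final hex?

CSS blue is rgb(0, 0, 255).
A 40% tint moves each channel 40% toward 255:
  R: 0 + 0.4×(255−0) = 0 + 102 = 102 → 102
  G: 0 + 0.4×(255−0) = 0 + 102 = 102 → 102
  B: 255 + 0 = 255 → 255
After the tint: rgb(102, 102, 255) = #6666FF.
An 80% tint moves each channel 80% toward 255:
  R: 102 + 0.8×(255−102) = 102 + 122.4 = 224.4 → 224
  G: 102 + 0.8×(255−102) = 102 + 122.4 = 224.4 → 224
  B: 255 + 0.8×(255−255) = 255 + 0 = 255 → 255
rgb(224, 224, 255) = #E0E0FF.

#E0E0FF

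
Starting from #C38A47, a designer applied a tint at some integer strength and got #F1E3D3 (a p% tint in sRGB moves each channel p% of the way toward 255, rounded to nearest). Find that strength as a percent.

76%

#C38A47 is rgb(195, 138, 71); #F1E3D3 is rgb(241, 227, 211).
On the B channel (widest range): 211 ≈ 71 + (p/100)(255 − 71), so p ≈ 100×(211 − 71)/(255 − 71) = 14000/184 = 76.09.
p = 76 reproduces all three channels after rounding.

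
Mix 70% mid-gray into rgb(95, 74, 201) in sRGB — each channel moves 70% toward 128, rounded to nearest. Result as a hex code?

A 70% tone moves each channel 70% toward 128:
  R: 95 + 0.7×(128−95) = 95 + 23.1 = 118.1 → 118
  G: 74 + 0.7×(128−74) = 74 + 37.8 = 111.8 → 112
  B: 201 + 0.7×(128−201) = 201 − 51.1 = 149.9 → 150
rgb(118, 112, 150) = #767096.

#767096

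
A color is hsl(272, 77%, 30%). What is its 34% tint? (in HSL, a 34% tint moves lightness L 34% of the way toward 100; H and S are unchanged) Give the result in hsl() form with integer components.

L moves 34% from 30 toward 100: 30 + 23.8 = 53.8 → 54.
H and S are unchanged.

hsl(272, 77%, 54%)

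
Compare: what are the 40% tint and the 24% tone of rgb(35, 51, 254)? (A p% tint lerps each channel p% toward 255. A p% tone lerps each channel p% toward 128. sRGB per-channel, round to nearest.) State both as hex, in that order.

40% tint:
  R: 35 + 0.4×(255−35) = 35 + 88 = 123 → 123
  G: 51 + 0.4×(255−51) = 51 + 81.6 = 132.6 → 133
  B: 254 + 0.4×(255−254) = 254 + 0.4 = 254.4 → 254
  → #7B85FE
24% tone:
  R: 35 + 0.24×(128−35) = 35 + 22.32 = 57.32 → 57
  G: 51 + 18.48 = 69.48 → 69
  B: 254 − 30.24 = 223.76 → 224
  → #3945E0

#7B85FE, #3945E0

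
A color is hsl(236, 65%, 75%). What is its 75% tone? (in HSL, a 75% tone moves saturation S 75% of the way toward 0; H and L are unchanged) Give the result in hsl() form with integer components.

hsl(236, 16%, 75%)

S moves 75% from 65 toward 0: 65 − 48.75 = 16.25 → 16.
H and L are unchanged.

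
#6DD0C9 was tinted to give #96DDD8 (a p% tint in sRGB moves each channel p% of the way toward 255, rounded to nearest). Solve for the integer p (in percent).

28%

#6DD0C9 is rgb(109, 208, 201); #96DDD8 is rgb(150, 221, 216).
On the R channel (widest range): 150 ≈ 109 + (p/100)(255 − 109), so p ≈ 100×(150 − 109)/(255 − 109) = 4100/146 = 28.08.
p = 28 reproduces all three channels after rounding.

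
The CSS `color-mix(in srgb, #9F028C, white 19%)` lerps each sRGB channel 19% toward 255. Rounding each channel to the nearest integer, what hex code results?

#B132A2

#9F028C is rgb(159, 2, 140).
A 19% tint moves each channel 19% toward 255:
  R: 159 + 18.24 = 177.24 → 177
  G: 2 + 0.19×(255−2) = 2 + 48.07 = 50.07 → 50
  B: 140 + 0.19×(255−140) = 140 + 21.85 = 161.85 → 162
rgb(177, 50, 162) = #B132A2.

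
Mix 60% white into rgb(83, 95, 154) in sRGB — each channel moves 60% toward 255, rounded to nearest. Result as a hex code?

#babfd7

Lerp each channel 60% toward 255:
  R: 83 + 103.2 = 186.2 → 186
  G: 95 + 0.6×(255−95) = 95 + 96 = 191 → 191
  B: 154 + 0.6×(255−154) = 154 + 60.6 = 214.6 → 215
rgb(186, 191, 215) = #babfd7.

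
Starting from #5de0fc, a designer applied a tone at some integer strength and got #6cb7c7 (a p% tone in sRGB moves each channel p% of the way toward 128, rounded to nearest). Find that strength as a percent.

#5de0fc is rgb(93, 224, 252); #6cb7c7 is rgb(108, 183, 199).
On the B channel (widest range): 199 ≈ 252 + (p/100)(128 − 252), so p ≈ 100×(199 − 252)/(128 − 252) = -5300/-124 = 42.74.
p = 43 reproduces all three channels after rounding.

43%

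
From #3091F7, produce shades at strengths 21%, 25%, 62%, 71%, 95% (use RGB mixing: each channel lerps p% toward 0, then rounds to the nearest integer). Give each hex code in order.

#2673C3, #246DB9, #12375E, #0E2A48, #02070C

#3091F7 is rgb(48, 145, 247).
21%: (48 − 10.08 = 37.92→38, 145 − 30.45 = 114.55→115, 247 − 51.87 = 195.13→195) → #2673C3
25%: (48 − 12 = 36→36, 145 − 36.25 = 108.75→109, 247 − 61.75 = 185.25→185) → #246DB9
62%: (48 − 29.76 = 18.24→18, 145 − 89.9 = 55.1→55, 247 − 153.14 = 93.86→94) → #12375E
71%: (48 − 34.08 = 13.92→14, 145 − 102.95 = 42.05→42, 247 − 175.37 = 71.63→72) → #0E2A48
95%: (48 − 45.6 = 2.4→2, 145 − 137.75 = 7.25→7, 247 − 234.65 = 12.35→12) → #02070C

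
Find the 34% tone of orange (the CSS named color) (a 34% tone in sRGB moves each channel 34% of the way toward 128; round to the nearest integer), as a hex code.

#d4982c

CSS orange is rgb(255, 165, 0).
A 34% tone moves each channel 34% toward 128:
  R: 255 + 0.34×(128−255) = 255 − 43.18 = 211.82 → 212
  G: 165 + 0.34×(128−165) = 165 − 12.58 = 152.42 → 152
  B: 0 + 43.52 = 43.52 → 44
rgb(212, 152, 44) = #d4982c.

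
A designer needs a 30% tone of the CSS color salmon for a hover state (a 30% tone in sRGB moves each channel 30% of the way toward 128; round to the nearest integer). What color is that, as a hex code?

CSS salmon is rgb(250, 128, 114).
A 30% tone moves each channel 30% toward 128:
  R: 250 + 0.3×(128−250) = 250 − 36.6 = 213.4 → 213
  G: 128 + 0.3×(128−128) = 128 + 0 = 128 → 128
  B: 114 + 0.3×(128−114) = 114 + 4.2 = 118.2 → 118
rgb(213, 128, 118) = #D58076.

#D58076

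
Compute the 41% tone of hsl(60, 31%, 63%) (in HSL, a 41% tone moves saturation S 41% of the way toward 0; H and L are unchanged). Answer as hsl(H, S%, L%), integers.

S moves 41% from 31 toward 0: 31 − 12.71 = 18.29 → 18.
H and L are unchanged.

hsl(60, 18%, 63%)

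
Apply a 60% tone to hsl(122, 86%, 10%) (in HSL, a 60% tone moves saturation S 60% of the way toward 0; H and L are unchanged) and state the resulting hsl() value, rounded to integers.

S moves 60% from 86 toward 0: 86 − 51.6 = 34.4 → 34.
H and L are unchanged.

hsl(122, 34%, 10%)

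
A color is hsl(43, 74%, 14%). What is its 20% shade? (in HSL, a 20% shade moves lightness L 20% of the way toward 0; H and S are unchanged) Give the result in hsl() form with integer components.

hsl(43, 74%, 11%)

L moves 20% from 14 toward 0: 14 − 2.8 = 11.2 → 11.
H and S are unchanged.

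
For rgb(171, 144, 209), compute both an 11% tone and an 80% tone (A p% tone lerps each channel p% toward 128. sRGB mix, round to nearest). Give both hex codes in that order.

#a68ec8, #898390

11% tone:
  R: 171 + 0.11×(128−171) = 171 − 4.73 = 166.27 → 166
  G: 144 + 0.11×(128−144) = 144 − 1.76 = 142.24 → 142
  B: 209 + 0.11×(128−209) = 209 − 8.91 = 200.09 → 200
  → #a68ec8
80% tone:
  R: 171 + 0.8×(128−171) = 171 − 34.4 = 136.6 → 137
  G: 144 − 12.8 = 131.2 → 131
  B: 209 + 0.8×(128−209) = 209 − 64.8 = 144.2 → 144
  → #898390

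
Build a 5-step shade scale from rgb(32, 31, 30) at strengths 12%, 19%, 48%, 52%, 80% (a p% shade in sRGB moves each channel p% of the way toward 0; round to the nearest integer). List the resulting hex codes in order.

12%: (32 − 3.84 = 28.16→28, 31 − 3.72 = 27.28→27, 30 − 3.6 = 26.4→26) → #1C1B1A
19%: (32 − 6.08 = 25.92→26, 31 − 5.89 = 25.11→25, 30 − 5.7 = 24.3→24) → #1A1918
48%: (32 − 15.36 = 16.64→17, 31 − 14.88 = 16.12→16, 30 − 14.4 = 15.6→16) → #111010
52%: (32 − 16.64 = 15.36→15, 31 − 16.12 = 14.88→15, 30 − 15.6 = 14.4→14) → #0F0F0E
80%: (32 − 25.6 = 6.4→6, 31 − 24.8 = 6.2→6, 30 − 24 = 6→6) → #060606

#1C1B1A, #1A1918, #111010, #0F0F0E, #060606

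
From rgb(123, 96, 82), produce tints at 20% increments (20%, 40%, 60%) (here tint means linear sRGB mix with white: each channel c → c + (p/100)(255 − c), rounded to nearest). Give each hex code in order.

20%: (123 + 26.4 = 149.4→149, 96 + 31.8 = 127.8→128, 82 + 34.6 = 116.6→117) → #958075
40%: (123 + 52.8 = 175.8→176, 96 + 63.6 = 159.6→160, 82 + 69.2 = 151.2→151) → #B0A097
60%: (123 + 79.2 = 202.2→202, 96 + 95.4 = 191.4→191, 82 + 103.8 = 185.8→186) → #CABFBA

#958075, #B0A097, #CABFBA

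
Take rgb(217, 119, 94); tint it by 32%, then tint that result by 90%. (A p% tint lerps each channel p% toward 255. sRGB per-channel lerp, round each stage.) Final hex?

#fcf6f4

Per channel, c → c + 0.32(255 − c):
  R: 217 + 0.32×(255−217) = 217 + 12.16 = 229.16 → 229
  G: 119 + 0.32×(255−119) = 119 + 43.52 = 162.52 → 163
  B: 94 + 0.32×(255−94) = 94 + 51.52 = 145.52 → 146
After the tint: rgb(229, 163, 146) = #e5a392.
A 90% tint moves each channel 90% toward 255:
  R: 229 + 0.9×(255−229) = 229 + 23.4 = 252.4 → 252
  G: 163 + 82.8 = 245.8 → 246
  B: 146 + 0.9×(255−146) = 146 + 98.1 = 244.1 → 244
rgb(252, 246, 244) = #fcf6f4.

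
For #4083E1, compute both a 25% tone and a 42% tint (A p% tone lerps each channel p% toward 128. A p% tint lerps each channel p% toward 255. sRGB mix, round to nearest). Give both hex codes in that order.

#4083E1 is rgb(64, 131, 225).
25% tone:
  R: 64 + 0.25×(128−64) = 64 + 16 = 80 → 80
  G: 131 + 0.25×(128−131) = 131 − 0.75 = 130.25 → 130
  B: 225 + 0.25×(128−225) = 225 − 24.25 = 200.75 → 201
  → #5082C9
42% tint:
  R: 64 + 0.42×(255−64) = 64 + 80.22 = 144.22 → 144
  G: 131 + 0.42×(255−131) = 131 + 52.08 = 183.08 → 183
  B: 225 + 12.6 = 237.6 → 238
  → #90B7EE

#5082C9, #90B7EE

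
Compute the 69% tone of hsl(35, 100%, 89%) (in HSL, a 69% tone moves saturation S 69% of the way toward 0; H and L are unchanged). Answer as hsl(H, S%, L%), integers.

S moves 69% from 100 toward 0: 100 − 69 = 31 → 31.
H and L are unchanged.

hsl(35, 31%, 89%)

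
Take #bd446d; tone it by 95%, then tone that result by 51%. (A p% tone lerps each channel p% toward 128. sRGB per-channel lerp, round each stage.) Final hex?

#817f80

#bd446d is rgb(189, 68, 109).
Lerp each channel 95% toward 128:
  R: 189 + 0.95×(128−189) = 189 − 57.95 = 131.05 → 131
  G: 68 + 57 = 125 → 125
  B: 109 + 0.95×(128−109) = 109 + 18.05 = 127.05 → 127
After the tone: rgb(131, 125, 127) = #837d7f.
Per channel, c → c + 0.51(128 − c):
  R: 131 + 0.51×(128−131) = 131 − 1.53 = 129.47 → 129
  G: 125 + 1.53 = 126.53 → 127
  B: 127 + 0.51×(128−127) = 127 + 0.51 = 127.51 → 128
rgb(129, 127, 128) = #817f80.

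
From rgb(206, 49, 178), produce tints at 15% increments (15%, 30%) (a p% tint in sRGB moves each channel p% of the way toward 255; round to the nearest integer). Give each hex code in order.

#D550BE, #DD6FC9

15%: (206 + 7.35 = 213.35→213, 49 + 30.9 = 79.9→80, 178 + 11.55 = 189.55→190) → #D550BE
30%: (206 + 14.7 = 220.7→221, 49 + 61.8 = 110.8→111, 178 + 23.1 = 201.1→201) → #DD6FC9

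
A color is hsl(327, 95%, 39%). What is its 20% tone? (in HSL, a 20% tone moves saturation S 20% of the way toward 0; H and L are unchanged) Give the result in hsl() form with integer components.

S moves 20% from 95 toward 0: 95 − 19 = 76 → 76.
H and L are unchanged.

hsl(327, 76%, 39%)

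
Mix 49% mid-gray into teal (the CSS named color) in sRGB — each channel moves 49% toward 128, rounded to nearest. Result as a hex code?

CSS teal is rgb(0, 128, 128).
A 49% tone moves each channel 49% toward 128:
  R: 0 + 0.49×(128−0) = 0 + 62.72 = 62.72 → 63
  G: 128 + 0.49×(128−128) = 128 + 0 = 128 → 128
  B: 128 + 0.49×(128−128) = 128 + 0 = 128 → 128
rgb(63, 128, 128) = #3f8080.

#3f8080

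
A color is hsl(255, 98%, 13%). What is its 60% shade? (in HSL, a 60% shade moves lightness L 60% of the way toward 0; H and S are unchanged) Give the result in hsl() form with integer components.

hsl(255, 98%, 5%)

L moves 60% from 13 toward 0: 13 − 7.8 = 5.2 → 5.
H and S are unchanged.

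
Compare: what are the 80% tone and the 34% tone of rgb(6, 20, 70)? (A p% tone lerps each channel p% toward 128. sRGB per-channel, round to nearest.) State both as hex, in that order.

#686a74, #2f395a

80% tone:
  R: 6 + 97.6 = 103.6 → 104
  G: 20 + 0.8×(128−20) = 20 + 86.4 = 106.4 → 106
  B: 70 + 46.4 = 116.4 → 116
  → #686a74
34% tone:
  R: 6 + 41.48 = 47.48 → 47
  G: 20 + 36.72 = 56.72 → 57
  B: 70 + 19.72 = 89.72 → 90
  → #2f395a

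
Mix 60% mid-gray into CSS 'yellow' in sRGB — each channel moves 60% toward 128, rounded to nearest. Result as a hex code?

#b3b34d

CSS yellow is rgb(255, 255, 0).
A 60% tone moves each channel 60% toward 128:
  R: 255 + 0.6×(128−255) = 255 − 76.2 = 178.8 → 179
  G: 255 − 76.2 = 178.8 → 179
  B: 0 + 0.6×(128−0) = 0 + 76.8 = 76.8 → 77
rgb(179, 179, 77) = #b3b34d.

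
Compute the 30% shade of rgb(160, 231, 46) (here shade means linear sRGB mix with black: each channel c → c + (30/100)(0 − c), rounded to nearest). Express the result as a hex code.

Per channel, c → c + 0.3(0 − c):
  R: 160 + 0.3×(0−160) = 160 − 48 = 112 → 112
  G: 231 − 69.3 = 161.7 → 162
  B: 46 + 0.3×(0−46) = 46 − 13.8 = 32.2 → 32
rgb(112, 162, 32) = #70A220.

#70A220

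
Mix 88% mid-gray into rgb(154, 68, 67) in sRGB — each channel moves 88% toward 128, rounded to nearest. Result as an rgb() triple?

rgb(131, 121, 121)

Per channel, c → c + 0.88(128 − c):
  R: 154 − 22.88 = 131.12 → 131
  G: 68 + 0.88×(128−68) = 68 + 52.8 = 120.8 → 121
  B: 67 + 0.88×(128−67) = 67 + 53.68 = 120.68 → 121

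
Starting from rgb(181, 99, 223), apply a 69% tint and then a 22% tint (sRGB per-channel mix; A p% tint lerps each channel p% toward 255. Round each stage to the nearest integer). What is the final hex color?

#EDDAF7

Per channel, c → c + 0.69(255 − c):
  R: 181 + 51.06 = 232.06 → 232
  G: 99 + 0.69×(255−99) = 99 + 107.64 = 206.64 → 207
  B: 223 + 0.69×(255−223) = 223 + 22.08 = 245.08 → 245
After the tint: rgb(232, 207, 245) = #E8CFF5.
Per channel, c → c + 0.22(255 − c):
  R: 232 + 0.22×(255−232) = 232 + 5.06 = 237.06 → 237
  G: 207 + 0.22×(255−207) = 207 + 10.56 = 217.56 → 218
  B: 245 + 2.2 = 247.2 → 247
rgb(237, 218, 247) = #EDDAF7.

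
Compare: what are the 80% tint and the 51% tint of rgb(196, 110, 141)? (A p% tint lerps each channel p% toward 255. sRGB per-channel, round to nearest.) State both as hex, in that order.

#F3E2E8, #E2B8C7

80% tint:
  R: 196 + 0.8×(255−196) = 196 + 47.2 = 243.2 → 243
  G: 110 + 0.8×(255−110) = 110 + 116 = 226 → 226
  B: 141 + 91.2 = 232.2 → 232
  → #F3E2E8
51% tint:
  R: 196 + 0.51×(255−196) = 196 + 30.09 = 226.09 → 226
  G: 110 + 73.95 = 183.95 → 184
  B: 141 + 0.51×(255−141) = 141 + 58.14 = 199.14 → 199
  → #E2B8C7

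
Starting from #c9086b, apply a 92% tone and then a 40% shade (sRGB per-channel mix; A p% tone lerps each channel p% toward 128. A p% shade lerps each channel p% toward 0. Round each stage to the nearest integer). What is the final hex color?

#50474c

#c9086b is rgb(201, 8, 107).
Lerp each channel 92% toward 128:
  R: 201 − 67.16 = 133.84 → 134
  G: 8 + 0.92×(128−8) = 8 + 110.4 = 118.4 → 118
  B: 107 + 19.32 = 126.32 → 126
After the tone: rgb(134, 118, 126) = #86767e.
Per channel, c → c + 0.4(0 − c):
  R: 134 + 0.4×(0−134) = 134 − 53.6 = 80.4 → 80
  G: 118 + 0.4×(0−118) = 118 − 47.2 = 70.8 → 71
  B: 126 + 0.4×(0−126) = 126 − 50.4 = 75.6 → 76
rgb(80, 71, 76) = #50474c.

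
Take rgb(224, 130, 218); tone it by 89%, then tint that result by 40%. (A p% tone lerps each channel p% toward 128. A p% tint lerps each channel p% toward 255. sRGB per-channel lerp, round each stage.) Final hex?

#B9B3B9

Lerp each channel 89% toward 128:
  R: 224 + 0.89×(128−224) = 224 − 85.44 = 138.56 → 139
  G: 130 − 1.78 = 128.22 → 128
  B: 218 + 0.89×(128−218) = 218 − 80.1 = 137.9 → 138
After the tone: rgb(139, 128, 138) = #8B808A.
Lerp each channel 40% toward 255:
  R: 139 + 0.4×(255−139) = 139 + 46.4 = 185.4 → 185
  G: 128 + 0.4×(255−128) = 128 + 50.8 = 178.8 → 179
  B: 138 + 46.8 = 184.8 → 185
rgb(185, 179, 185) = #B9B3B9.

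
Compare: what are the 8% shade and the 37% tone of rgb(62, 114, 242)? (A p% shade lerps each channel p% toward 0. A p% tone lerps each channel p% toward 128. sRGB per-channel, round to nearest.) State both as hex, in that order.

#3969df, #5677c8

8% shade:
  R: 62 − 4.96 = 57.04 → 57
  G: 114 + 0.08×(0−114) = 114 − 9.12 = 104.88 → 105
  B: 242 + 0.08×(0−242) = 242 − 19.36 = 222.64 → 223
  → #3969df
37% tone:
  R: 62 + 24.42 = 86.42 → 86
  G: 114 + 0.37×(128−114) = 114 + 5.18 = 119.18 → 119
  B: 242 − 42.18 = 199.82 → 200
  → #5677c8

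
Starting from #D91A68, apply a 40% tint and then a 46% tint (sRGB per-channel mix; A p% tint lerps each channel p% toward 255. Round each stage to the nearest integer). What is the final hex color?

#F3B5CE

#D91A68 is rgb(217, 26, 104).
Lerp each channel 40% toward 255:
  R: 217 + 15.2 = 232.2 → 232
  G: 26 + 91.6 = 117.6 → 118
  B: 104 + 0.4×(255−104) = 104 + 60.4 = 164.4 → 164
After the tint: rgb(232, 118, 164) = #E876A4.
Lerp each channel 46% toward 255:
  R: 232 + 10.58 = 242.58 → 243
  G: 118 + 0.46×(255−118) = 118 + 63.02 = 181.02 → 181
  B: 164 + 41.86 = 205.86 → 206
rgb(243, 181, 206) = #F3B5CE.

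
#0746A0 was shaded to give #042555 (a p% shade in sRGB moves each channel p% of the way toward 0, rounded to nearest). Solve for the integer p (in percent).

47%

#0746A0 is rgb(7, 70, 160); #042555 is rgb(4, 37, 85).
On the B channel (widest range): 85 ≈ 160 + (p/100)(0 − 160), so p ≈ 100×(85 − 160)/(0 − 160) = -7500/-160 = 46.88.
p = 47 reproduces all three channels after rounding.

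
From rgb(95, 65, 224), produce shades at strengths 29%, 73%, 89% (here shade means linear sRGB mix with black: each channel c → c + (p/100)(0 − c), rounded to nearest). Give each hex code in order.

29%: (95 − 27.55 = 67.45→67, 65 − 18.85 = 46.15→46, 224 − 64.96 = 159.04→159) → #432e9f
73%: (95 − 69.35 = 25.65→26, 65 − 47.45 = 17.55→18, 224 − 163.52 = 60.48→60) → #1a123c
89%: (95 − 84.55 = 10.45→10, 65 − 57.85 = 7.15→7, 224 − 199.36 = 24.64→25) → #0a0719

#432e9f, #1a123c, #0a0719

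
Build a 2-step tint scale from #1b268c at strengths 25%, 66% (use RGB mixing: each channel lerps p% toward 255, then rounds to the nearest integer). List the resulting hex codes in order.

#1b268c is rgb(27, 38, 140).
25%: (27 + 57 = 84→84, 38 + 54.25 = 92.25→92, 140 + 28.75 = 168.75→169) → #545ca9
66%: (27 + 150.48 = 177.48→177, 38 + 143.22 = 181.22→181, 140 + 75.9 = 215.9→216) → #b1b5d8

#545ca9, #b1b5d8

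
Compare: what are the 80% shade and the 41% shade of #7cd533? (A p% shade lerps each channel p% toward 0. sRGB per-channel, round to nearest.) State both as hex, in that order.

#7cd533 is rgb(124, 213, 51).
80% shade:
  R: 124 + 0.8×(0−124) = 124 − 99.2 = 24.8 → 25
  G: 213 + 0.8×(0−213) = 213 − 170.4 = 42.6 → 43
  B: 51 + 0.8×(0−51) = 51 − 40.8 = 10.2 → 10
  → #192b0a
41% shade:
  R: 124 + 0.41×(0−124) = 124 − 50.84 = 73.16 → 73
  G: 213 − 87.33 = 125.67 → 126
  B: 51 + 0.41×(0−51) = 51 − 20.91 = 30.09 → 30
  → #497e1e

#192b0a, #497e1e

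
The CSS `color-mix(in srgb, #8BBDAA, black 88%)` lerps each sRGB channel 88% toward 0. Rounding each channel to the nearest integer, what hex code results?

#8BBDAA is rgb(139, 189, 170).
Per channel, c → c + 0.88(0 − c):
  R: 139 + 0.88×(0−139) = 139 − 122.32 = 16.68 → 17
  G: 189 − 166.32 = 22.68 → 23
  B: 170 − 149.6 = 20.4 → 20
rgb(17, 23, 20) = #111714.

#111714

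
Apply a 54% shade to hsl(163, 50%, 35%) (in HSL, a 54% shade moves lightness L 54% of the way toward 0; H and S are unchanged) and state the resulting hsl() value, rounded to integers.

L moves 54% from 35 toward 0: 35 − 18.9 = 16.1 → 16.
H and S are unchanged.

hsl(163, 50%, 16%)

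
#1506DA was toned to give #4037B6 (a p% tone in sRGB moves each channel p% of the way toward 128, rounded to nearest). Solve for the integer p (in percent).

40%

#1506DA is rgb(21, 6, 218); #4037B6 is rgb(64, 55, 182).
On the G channel (widest range): 55 ≈ 6 + (p/100)(128 − 6), so p ≈ 100×(55 − 6)/(128 − 6) = 4900/122 = 40.16.
p = 40 reproduces all three channels after rounding.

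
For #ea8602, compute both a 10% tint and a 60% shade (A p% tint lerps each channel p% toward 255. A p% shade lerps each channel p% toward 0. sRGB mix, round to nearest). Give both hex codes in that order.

#ea8602 is rgb(234, 134, 2).
10% tint:
  R: 234 + 0.1×(255−234) = 234 + 2.1 = 236.1 → 236
  G: 134 + 12.1 = 146.1 → 146
  B: 2 + 25.3 = 27.3 → 27
  → #ec921b
60% shade:
  R: 234 − 140.4 = 93.6 → 94
  G: 134 + 0.6×(0−134) = 134 − 80.4 = 53.6 → 54
  B: 2 + 0.6×(0−2) = 2 − 1.2 = 0.8 → 1
  → #5e3601

#ec921b, #5e3601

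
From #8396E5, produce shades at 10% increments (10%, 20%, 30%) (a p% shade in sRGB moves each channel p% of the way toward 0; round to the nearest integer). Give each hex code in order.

#8396E5 is rgb(131, 150, 229).
10%: (131 − 13.1 = 117.9→118, 150 − 15 = 135→135, 229 − 22.9 = 206.1→206) → #7687CE
20%: (131 − 26.2 = 104.8→105, 150 − 30 = 120→120, 229 − 45.8 = 183.2→183) → #6978B7
30%: (131 − 39.3 = 91.7→92, 150 − 45 = 105→105, 229 − 68.7 = 160.3→160) → #5C69A0

#7687CE, #6978B7, #5C69A0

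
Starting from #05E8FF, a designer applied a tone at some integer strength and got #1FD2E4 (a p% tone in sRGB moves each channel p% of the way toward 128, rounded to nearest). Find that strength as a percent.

#05E8FF is rgb(5, 232, 255); #1FD2E4 is rgb(31, 210, 228).
On the B channel (widest range): 228 ≈ 255 + (p/100)(128 − 255), so p ≈ 100×(228 − 255)/(128 − 255) = -2700/-127 = 21.26.
p = 21 reproduces all three channels after rounding.

21%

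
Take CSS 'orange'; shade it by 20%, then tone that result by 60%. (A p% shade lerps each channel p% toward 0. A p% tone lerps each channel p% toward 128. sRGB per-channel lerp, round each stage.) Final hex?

#9e824d

CSS orange is rgb(255, 165, 0).
Lerp each channel 20% toward 0:
  R: 255 − 51 = 204 → 204
  G: 165 − 33 = 132 → 132
  B: 0 + 0.2×(0−0) = 0 + 0 = 0 → 0
After the shade: rgb(204, 132, 0) = #cc8400.
A 60% tone moves each channel 60% toward 128:
  R: 204 + 0.6×(128−204) = 204 − 45.6 = 158.4 → 158
  G: 132 + 0.6×(128−132) = 132 − 2.4 = 129.6 → 130
  B: 0 + 0.6×(128−0) = 0 + 76.8 = 76.8 → 77
rgb(158, 130, 77) = #9e824d.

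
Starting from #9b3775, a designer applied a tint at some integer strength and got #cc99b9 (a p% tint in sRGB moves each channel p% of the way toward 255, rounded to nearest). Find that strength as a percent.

49%

#9b3775 is rgb(155, 55, 117); #cc99b9 is rgb(204, 153, 185).
On the G channel (widest range): 153 ≈ 55 + (p/100)(255 − 55), so p ≈ 100×(153 − 55)/(255 − 55) = 9800/200 = 49.00.
p = 49 reproduces all three channels after rounding.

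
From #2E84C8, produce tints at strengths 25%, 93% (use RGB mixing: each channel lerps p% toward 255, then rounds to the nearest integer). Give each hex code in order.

#62A3D6, #F0F6FB

#2E84C8 is rgb(46, 132, 200).
25%: (46 + 52.25 = 98.25→98, 132 + 30.75 = 162.75→163, 200 + 13.75 = 213.75→214) → #62A3D6
93%: (46 + 194.37 = 240.37→240, 132 + 114.39 = 246.39→246, 200 + 51.15 = 251.15→251) → #F0F6FB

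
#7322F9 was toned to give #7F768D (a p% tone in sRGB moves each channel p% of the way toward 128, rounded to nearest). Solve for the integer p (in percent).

89%

#7322F9 is rgb(115, 34, 249); #7F768D is rgb(127, 118, 141).
On the B channel (widest range): 141 ≈ 249 + (p/100)(128 − 249), so p ≈ 100×(141 − 249)/(128 − 249) = -10800/-121 = 89.26.
p = 89 reproduces all three channels after rounding.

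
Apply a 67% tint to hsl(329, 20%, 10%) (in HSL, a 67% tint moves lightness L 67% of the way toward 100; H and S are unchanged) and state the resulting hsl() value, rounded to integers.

L moves 67% from 10 toward 100: 10 + 60.3 = 70.3 → 70.
H and S are unchanged.

hsl(329, 20%, 70%)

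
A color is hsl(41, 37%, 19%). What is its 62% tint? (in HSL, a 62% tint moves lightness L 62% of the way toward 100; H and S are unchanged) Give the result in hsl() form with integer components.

L moves 62% from 19 toward 100: 19 + 50.22 = 69.22 → 69.
H and S are unchanged.

hsl(41, 37%, 69%)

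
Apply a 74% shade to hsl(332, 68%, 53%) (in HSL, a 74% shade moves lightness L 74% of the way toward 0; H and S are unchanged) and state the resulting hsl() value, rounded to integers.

L moves 74% from 53 toward 0: 53 − 39.22 = 13.78 → 14.
H and S are unchanged.

hsl(332, 68%, 14%)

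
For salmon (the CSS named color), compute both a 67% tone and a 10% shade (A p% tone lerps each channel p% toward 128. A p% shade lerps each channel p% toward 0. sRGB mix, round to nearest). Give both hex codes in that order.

CSS salmon is rgb(250, 128, 114).
67% tone:
  R: 250 + 0.67×(128−250) = 250 − 81.74 = 168.26 → 168
  G: 128 + 0 = 128 → 128
  B: 114 + 0.67×(128−114) = 114 + 9.38 = 123.38 → 123
  → #a8807b
10% shade:
  R: 250 − 25 = 225 → 225
  G: 128 − 12.8 = 115.2 → 115
  B: 114 + 0.1×(0−114) = 114 − 11.4 = 102.6 → 103
  → #e17367

#a8807b, #e17367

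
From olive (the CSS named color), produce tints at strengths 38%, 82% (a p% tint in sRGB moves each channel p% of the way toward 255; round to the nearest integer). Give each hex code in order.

#B0B061, #E8E8D1

CSS olive is rgb(128, 128, 0).
38%: (128 + 48.26 = 176.26→176, 128 + 48.26 = 176.26→176, 0 + 96.9 = 96.9→97) → #B0B061
82%: (128 + 104.14 = 232.14→232, 128 + 104.14 = 232.14→232, 0 + 209.1 = 209.1→209) → #E8E8D1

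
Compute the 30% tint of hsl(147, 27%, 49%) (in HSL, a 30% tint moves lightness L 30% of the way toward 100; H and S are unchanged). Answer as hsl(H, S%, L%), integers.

hsl(147, 27%, 64%)

L moves 30% from 49 toward 100: 49 + 15.3 = 64.3 → 64.
H and S are unchanged.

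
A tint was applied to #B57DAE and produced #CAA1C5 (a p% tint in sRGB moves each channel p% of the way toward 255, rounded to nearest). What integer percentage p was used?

#B57DAE is rgb(181, 125, 174); #CAA1C5 is rgb(202, 161, 197).
On the G channel (widest range): 161 ≈ 125 + (p/100)(255 − 125), so p ≈ 100×(161 − 125)/(255 − 125) = 3600/130 = 27.69.
p = 28 reproduces all three channels after rounding.

28%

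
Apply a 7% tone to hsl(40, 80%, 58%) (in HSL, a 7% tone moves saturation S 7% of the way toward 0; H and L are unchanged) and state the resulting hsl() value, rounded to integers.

S moves 7% from 80 toward 0: 80 − 5.6 = 74.4 → 74.
H and L are unchanged.

hsl(40, 74%, 58%)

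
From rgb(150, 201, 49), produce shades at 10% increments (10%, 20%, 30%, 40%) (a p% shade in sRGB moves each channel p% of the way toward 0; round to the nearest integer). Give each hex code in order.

10%: (150 − 15 = 135→135, 201 − 20.1 = 180.9→181, 49 − 4.9 = 44.1→44) → #87B52C
20%: (150 − 30 = 120→120, 201 − 40.2 = 160.8→161, 49 − 9.8 = 39.2→39) → #78A127
30%: (150 − 45 = 105→105, 201 − 60.3 = 140.7→141, 49 − 14.7 = 34.3→34) → #698D22
40%: (150 − 60 = 90→90, 201 − 80.4 = 120.6→121, 49 − 19.6 = 29.4→29) → #5A791D

#87B52C, #78A127, #698D22, #5A791D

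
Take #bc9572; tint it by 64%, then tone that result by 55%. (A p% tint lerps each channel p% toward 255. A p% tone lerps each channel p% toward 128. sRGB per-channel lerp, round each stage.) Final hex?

#bc9572 is rgb(188, 149, 114).
A 64% tint moves each channel 64% toward 255:
  R: 188 + 0.64×(255−188) = 188 + 42.88 = 230.88 → 231
  G: 149 + 0.64×(255−149) = 149 + 67.84 = 216.84 → 217
  B: 114 + 0.64×(255−114) = 114 + 90.24 = 204.24 → 204
After the tint: rgb(231, 217, 204) = #e7d9cc.
Lerp each channel 55% toward 128:
  R: 231 − 56.65 = 174.35 → 174
  G: 217 − 48.95 = 168.05 → 168
  B: 204 − 41.8 = 162.2 → 162
rgb(174, 168, 162) = #aea8a2.

#aea8a2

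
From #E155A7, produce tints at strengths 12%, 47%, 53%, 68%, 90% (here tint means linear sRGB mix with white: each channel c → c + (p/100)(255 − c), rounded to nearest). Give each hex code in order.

#E155A7 is rgb(225, 85, 167).
12%: (225 + 3.6 = 228.6→229, 85 + 20.4 = 105.4→105, 167 + 10.56 = 177.56→178) → #E569B2
47%: (225 + 14.1 = 239.1→239, 85 + 79.9 = 164.9→165, 167 + 41.36 = 208.36→208) → #EFA5D0
53%: (225 + 15.9 = 240.9→241, 85 + 90.1 = 175.1→175, 167 + 46.64 = 213.64→214) → #F1AFD6
68%: (225 + 20.4 = 245.4→245, 85 + 115.6 = 200.6→201, 167 + 59.84 = 226.84→227) → #F5C9E3
90%: (225 + 27 = 252→252, 85 + 153 = 238→238, 167 + 79.2 = 246.2→246) → #FCEEF6

#E569B2, #EFA5D0, #F1AFD6, #F5C9E3, #FCEEF6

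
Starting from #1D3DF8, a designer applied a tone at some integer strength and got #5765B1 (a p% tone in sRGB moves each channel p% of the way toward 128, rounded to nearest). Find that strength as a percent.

59%

#1D3DF8 is rgb(29, 61, 248); #5765B1 is rgb(87, 101, 177).
On the B channel (widest range): 177 ≈ 248 + (p/100)(128 − 248), so p ≈ 100×(177 − 248)/(128 − 248) = -7100/-120 = 59.17.
p = 59 reproduces all three channels after rounding.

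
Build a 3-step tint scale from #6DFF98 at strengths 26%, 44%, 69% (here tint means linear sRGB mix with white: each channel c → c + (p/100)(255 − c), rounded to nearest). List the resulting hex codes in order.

#6DFF98 is rgb(109, 255, 152).
26%: (109 + 37.96 = 146.96→147, 255→255, 152 + 26.78 = 178.78→179) → #93FFB3
44%: (109 + 64.24 = 173.24→173, 255→255, 152 + 45.32 = 197.32→197) → #ADFFC5
69%: (109 + 100.74 = 209.74→210, 255→255, 152 + 71.07 = 223.07→223) → #D2FFDF

#93FFB3, #ADFFC5, #D2FFDF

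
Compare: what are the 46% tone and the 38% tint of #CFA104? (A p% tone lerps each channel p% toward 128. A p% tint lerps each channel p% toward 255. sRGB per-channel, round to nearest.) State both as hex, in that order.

#AB923D, #E1C563

#CFA104 is rgb(207, 161, 4).
46% tone:
  R: 207 − 36.34 = 170.66 → 171
  G: 161 − 15.18 = 145.82 → 146
  B: 4 + 57.04 = 61.04 → 61
  → #AB923D
38% tint:
  R: 207 + 18.24 = 225.24 → 225
  G: 161 + 0.38×(255−161) = 161 + 35.72 = 196.72 → 197
  B: 4 + 95.38 = 99.38 → 99
  → #E1C563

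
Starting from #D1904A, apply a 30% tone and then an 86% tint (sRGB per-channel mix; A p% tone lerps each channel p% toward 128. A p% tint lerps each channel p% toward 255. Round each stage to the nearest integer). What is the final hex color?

#D1904A is rgb(209, 144, 74).
Lerp each channel 30% toward 128:
  R: 209 + 0.3×(128−209) = 209 − 24.3 = 184.7 → 185
  G: 144 − 4.8 = 139.2 → 139
  B: 74 + 0.3×(128−74) = 74 + 16.2 = 90.2 → 90
After the tone: rgb(185, 139, 90) = #B98B5A.
Per channel, c → c + 0.86(255 − c):
  R: 185 + 60.2 = 245.2 → 245
  G: 139 + 0.86×(255−139) = 139 + 99.76 = 238.76 → 239
  B: 90 + 0.86×(255−90) = 90 + 141.9 = 231.9 → 232
rgb(245, 239, 232) = #F5EFE8.

#F5EFE8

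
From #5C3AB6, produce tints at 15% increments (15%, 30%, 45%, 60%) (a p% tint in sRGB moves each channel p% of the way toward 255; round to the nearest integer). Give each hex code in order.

#7458C1, #8D75CC, #A593D7, #BEB0E2

#5C3AB6 is rgb(92, 58, 182).
15%: (92 + 24.45 = 116.45→116, 58 + 29.55 = 87.55→88, 182 + 10.95 = 192.95→193) → #7458C1
30%: (92 + 48.9 = 140.9→141, 58 + 59.1 = 117.1→117, 182 + 21.9 = 203.9→204) → #8D75CC
45%: (92 + 73.35 = 165.35→165, 58 + 88.65 = 146.65→147, 182 + 32.85 = 214.85→215) → #A593D7
60%: (92 + 97.8 = 189.8→190, 58 + 118.2 = 176.2→176, 182 + 43.8 = 225.8→226) → #BEB0E2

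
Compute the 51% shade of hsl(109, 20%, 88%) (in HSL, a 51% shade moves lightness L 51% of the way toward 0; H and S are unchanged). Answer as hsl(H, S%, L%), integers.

hsl(109, 20%, 43%)

L moves 51% from 88 toward 0: 88 − 44.88 = 43.12 → 43.
H and S are unchanged.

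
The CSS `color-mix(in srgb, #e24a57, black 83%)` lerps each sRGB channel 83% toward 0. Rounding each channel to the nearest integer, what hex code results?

#260d0f

#e24a57 is rgb(226, 74, 87).
Per channel, c → c + 0.83(0 − c):
  R: 226 + 0.83×(0−226) = 226 − 187.58 = 38.42 → 38
  G: 74 + 0.83×(0−74) = 74 − 61.42 = 12.58 → 13
  B: 87 − 72.21 = 14.79 → 15
rgb(38, 13, 15) = #260d0f.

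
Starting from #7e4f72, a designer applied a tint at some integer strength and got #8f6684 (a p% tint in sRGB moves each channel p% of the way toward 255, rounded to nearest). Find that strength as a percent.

13%

#7e4f72 is rgb(126, 79, 114); #8f6684 is rgb(143, 102, 132).
On the G channel (widest range): 102 ≈ 79 + (p/100)(255 − 79), so p ≈ 100×(102 − 79)/(255 − 79) = 2300/176 = 13.07.
p = 13 reproduces all three channels after rounding.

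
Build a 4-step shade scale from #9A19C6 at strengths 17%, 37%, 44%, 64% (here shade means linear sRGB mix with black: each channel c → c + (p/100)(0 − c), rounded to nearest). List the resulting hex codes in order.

#8015A4, #61107D, #560E6F, #370947

#9A19C6 is rgb(154, 25, 198).
17%: (154 − 26.18 = 127.82→128, 25 − 4.25 = 20.75→21, 198 − 33.66 = 164.34→164) → #8015A4
37%: (154 − 56.98 = 97.02→97, 25 − 9.25 = 15.75→16, 198 − 73.26 = 124.74→125) → #61107D
44%: (154 − 67.76 = 86.24→86, 25 − 11 = 14→14, 198 − 87.12 = 110.88→111) → #560E6F
64%: (154 − 98.56 = 55.44→55, 25 − 16 = 9→9, 198 − 126.72 = 71.28→71) → #370947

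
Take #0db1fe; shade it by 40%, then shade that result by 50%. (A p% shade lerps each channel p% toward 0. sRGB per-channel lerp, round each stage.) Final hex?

#0db1fe is rgb(13, 177, 254).
A 40% shade moves each channel 40% toward 0:
  R: 13 + 0.4×(0−13) = 13 − 5.2 = 7.8 → 8
  G: 177 + 0.4×(0−177) = 177 − 70.8 = 106.2 → 106
  B: 254 − 101.6 = 152.4 → 152
After the shade: rgb(8, 106, 152) = #086a98.
Per channel, c → c + 0.5(0 − c):
  R: 8 − 4 = 4 → 4
  G: 106 + 0.5×(0−106) = 106 − 53 = 53 → 53
  B: 152 − 76 = 76 → 76
rgb(4, 53, 76) = #04354c.

#04354c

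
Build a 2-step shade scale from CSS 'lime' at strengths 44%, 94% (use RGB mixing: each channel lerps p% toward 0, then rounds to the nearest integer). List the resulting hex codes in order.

#008f00, #000f00

CSS lime is rgb(0, 255, 0).
44%: (0→0, 255 − 112.2 = 142.8→143, 0→0) → #008f00
94%: (0→0, 255 − 239.7 = 15.3→15, 0→0) → #000f00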